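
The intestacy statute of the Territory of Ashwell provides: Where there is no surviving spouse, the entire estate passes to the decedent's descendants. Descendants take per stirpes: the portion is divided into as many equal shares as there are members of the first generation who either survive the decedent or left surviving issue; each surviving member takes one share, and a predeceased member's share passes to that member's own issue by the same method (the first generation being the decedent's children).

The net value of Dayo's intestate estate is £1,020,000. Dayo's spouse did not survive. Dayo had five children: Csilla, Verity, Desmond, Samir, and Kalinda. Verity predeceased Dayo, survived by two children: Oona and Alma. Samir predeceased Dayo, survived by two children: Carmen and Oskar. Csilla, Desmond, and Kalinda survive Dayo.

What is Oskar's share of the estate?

Oskar receives £102,000.

The entire £1,020,000 passes to the descendants.
That amount (£1,020,000) is divided into 5 shares of £204,000: Csilla, Desmond, and Kalinda each take £204,000; Verity's £204,000 share passes to Verity's issue; Samir's £204,000 share passes to Samir's issue.
Verity's share (£204,000) is divided into 2 shares of £102,000: Oona and Alma each take £102,000.
Samir's share (£204,000) is divided into 2 shares of £102,000: Carmen and Oskar each take £102,000.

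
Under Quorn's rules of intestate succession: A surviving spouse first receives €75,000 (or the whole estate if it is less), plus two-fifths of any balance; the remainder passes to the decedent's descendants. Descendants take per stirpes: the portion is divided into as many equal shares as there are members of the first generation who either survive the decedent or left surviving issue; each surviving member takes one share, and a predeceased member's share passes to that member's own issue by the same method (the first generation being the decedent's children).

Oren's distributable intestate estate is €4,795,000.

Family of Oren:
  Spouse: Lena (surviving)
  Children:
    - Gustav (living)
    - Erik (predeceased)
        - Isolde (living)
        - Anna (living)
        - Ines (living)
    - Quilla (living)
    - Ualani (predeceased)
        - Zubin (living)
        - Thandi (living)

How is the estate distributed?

Lena first takes €75,000, leaving a balance of €4,720,000. Lena then takes two-fifths of the balance (€1,888,000), for a total of €1,963,000. The remaining €2,832,000 passes to the descendants.
The descendants' portion (€2,832,000) is divided into 4 shares of €708,000: Gustav and Quilla each take €708,000; Erik's €708,000 share passes to Erik's issue; Ualani's €708,000 share passes to Ualani's issue.
Erik's share (€708,000) is divided into 3 shares of €236,000: Isolde, Anna, and Ines each take €236,000.
Ualani's share (€708,000) is divided into 2 shares of €354,000: Zubin and Thandi each take €354,000.

Lena: €1,963,000; Gustav: €708,000; Isolde: €236,000; Anna: €236,000; Ines: €236,000; Quilla: €708,000; Zubin: €354,000; Thandi: €354,000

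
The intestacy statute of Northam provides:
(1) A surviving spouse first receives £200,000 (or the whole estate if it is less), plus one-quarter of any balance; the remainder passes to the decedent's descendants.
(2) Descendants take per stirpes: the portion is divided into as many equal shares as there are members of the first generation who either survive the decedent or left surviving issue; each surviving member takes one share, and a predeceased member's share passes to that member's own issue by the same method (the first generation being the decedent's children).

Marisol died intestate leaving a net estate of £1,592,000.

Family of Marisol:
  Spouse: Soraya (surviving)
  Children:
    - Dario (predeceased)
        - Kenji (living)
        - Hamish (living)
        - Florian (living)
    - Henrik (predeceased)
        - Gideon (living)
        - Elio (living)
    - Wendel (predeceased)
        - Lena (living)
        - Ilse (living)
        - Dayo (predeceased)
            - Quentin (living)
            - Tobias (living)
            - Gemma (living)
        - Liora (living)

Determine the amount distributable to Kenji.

Soraya first takes £200,000, leaving a balance of £1,392,000. Soraya then takes one-quarter of the balance (£348,000), for a total of £548,000. The remaining £1,044,000 passes to the descendants.
The descendants' portion (£1,044,000) is divided into 3 shares of £348,000: Dario's £348,000 share passes to Dario's issue; Henrik's £348,000 share passes to Henrik's issue; Wendel's £348,000 share passes to Wendel's issue.
Dario's share (£348,000) is divided into 3 shares of £116,000: Kenji, Hamish, and Florian each take £116,000.
Henrik's share (£348,000) is divided into 2 shares of £174,000: Gideon and Elio each take £174,000.
Wendel's share (£348,000) is divided into 4 shares of £87,000: Lena, Ilse, and Liora each take £87,000; Dayo's £87,000 share passes to Dayo's issue.
Dayo's share (£87,000) is divided into 3 shares of £29,000: Quentin, Tobias, and Gemma each take £29,000.

Kenji receives £116,000.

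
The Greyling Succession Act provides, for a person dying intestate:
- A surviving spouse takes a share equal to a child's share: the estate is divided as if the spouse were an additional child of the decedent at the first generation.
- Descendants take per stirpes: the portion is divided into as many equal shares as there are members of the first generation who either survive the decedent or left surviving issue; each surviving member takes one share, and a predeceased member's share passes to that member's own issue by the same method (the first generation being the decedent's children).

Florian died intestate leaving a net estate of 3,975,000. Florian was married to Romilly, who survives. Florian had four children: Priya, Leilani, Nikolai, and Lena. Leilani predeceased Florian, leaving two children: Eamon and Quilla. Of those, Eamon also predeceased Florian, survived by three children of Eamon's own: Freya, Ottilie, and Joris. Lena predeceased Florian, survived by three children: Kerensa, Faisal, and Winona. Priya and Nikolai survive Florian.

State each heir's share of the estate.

The spouse counts as an additional share at the children's level, so there are 5 primary shares of 795,000. Romilly takes one such share (795,000).
The children's combined portion (3,180,000) is divided into 4 shares of 795,000: Priya and Nikolai each take 795,000; Leilani's 795,000 share passes to Leilani's issue; Lena's 795,000 share passes to Lena's issue.
Leilani's share (795,000) is divided into 2 shares of 397,500: Quilla takes 397,500; Eamon's 397,500 share passes to Eamon's issue.
Eamon's share (397,500) is divided into 3 shares of 132,500: Freya, Ottilie, and Joris each take 132,500.
Lena's share (795,000) is divided into 3 shares of 265,000: Kerensa, Faisal, and Winona each take 265,000.

Romilly: 795,000; Priya: 795,000; Freya: 132,500; Ottilie: 132,500; Joris: 132,500; Quilla: 397,500; Nikolai: 795,000; Kerensa: 265,000; Faisal: 265,000; Winona: 265,000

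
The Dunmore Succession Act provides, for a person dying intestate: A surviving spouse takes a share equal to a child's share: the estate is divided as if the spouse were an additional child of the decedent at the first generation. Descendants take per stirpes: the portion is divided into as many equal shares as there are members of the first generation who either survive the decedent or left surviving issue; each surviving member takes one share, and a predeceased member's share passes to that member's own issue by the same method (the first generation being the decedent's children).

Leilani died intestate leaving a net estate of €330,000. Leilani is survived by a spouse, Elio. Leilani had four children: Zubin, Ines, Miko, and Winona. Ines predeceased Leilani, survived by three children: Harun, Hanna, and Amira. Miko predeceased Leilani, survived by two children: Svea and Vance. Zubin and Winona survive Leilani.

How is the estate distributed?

Elio: €66,000; Zubin: €66,000; Harun: €22,000; Hanna: €22,000; Amira: €22,000; Svea: €33,000; Vance: €33,000; Winona: €66,000

The spouse counts as an additional share at the children's level, so there are 5 primary shares of €66,000. Elio takes one such share (€66,000).
The children's combined portion (€264,000) is divided into 4 shares of €66,000: Zubin and Winona each take €66,000; Ines's €66,000 share passes to Ines's issue; Miko's €66,000 share passes to Miko's issue.
Ines's share (€66,000) is divided into 3 shares of €22,000: Harun, Hanna, and Amira each take €22,000.
Miko's share (€66,000) is divided into 2 shares of €33,000: Svea and Vance each take €33,000.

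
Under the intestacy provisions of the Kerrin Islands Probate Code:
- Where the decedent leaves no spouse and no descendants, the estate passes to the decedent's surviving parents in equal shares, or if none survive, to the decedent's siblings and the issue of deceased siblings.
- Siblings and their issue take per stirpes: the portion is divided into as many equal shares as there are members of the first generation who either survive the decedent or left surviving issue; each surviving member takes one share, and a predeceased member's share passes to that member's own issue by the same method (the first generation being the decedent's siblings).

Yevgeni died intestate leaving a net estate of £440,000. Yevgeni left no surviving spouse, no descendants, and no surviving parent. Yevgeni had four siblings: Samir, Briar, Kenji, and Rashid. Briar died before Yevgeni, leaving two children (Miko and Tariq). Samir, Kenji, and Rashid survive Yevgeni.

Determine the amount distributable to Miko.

The entire £440,000 passes to the siblings and their issue.
That amount (£440,000) is divided into 4 shares of £110,000: Samir, Kenji, and Rashid each take £110,000; Briar's £110,000 share passes to Briar's issue.
Briar's share (£110,000) is divided into 2 shares of £55,000: Miko and Tariq each take £55,000.

Miko receives £55,000.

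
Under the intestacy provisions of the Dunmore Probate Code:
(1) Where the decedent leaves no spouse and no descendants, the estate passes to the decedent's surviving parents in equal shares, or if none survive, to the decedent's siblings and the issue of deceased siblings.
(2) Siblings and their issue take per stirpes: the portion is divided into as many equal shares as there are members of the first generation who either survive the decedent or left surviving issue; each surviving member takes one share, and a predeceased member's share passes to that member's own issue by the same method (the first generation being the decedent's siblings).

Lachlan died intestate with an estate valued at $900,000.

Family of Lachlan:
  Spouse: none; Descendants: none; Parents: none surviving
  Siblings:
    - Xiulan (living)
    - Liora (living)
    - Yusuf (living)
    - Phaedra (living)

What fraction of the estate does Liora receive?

The entire $900,000 passes to the siblings and their issue.
That amount ($900,000) is divided into 4 shares of $225,000: Xiulan, Liora, Yusuf, and Phaedra each take $225,000.

Liora receives 1/4 of the estate.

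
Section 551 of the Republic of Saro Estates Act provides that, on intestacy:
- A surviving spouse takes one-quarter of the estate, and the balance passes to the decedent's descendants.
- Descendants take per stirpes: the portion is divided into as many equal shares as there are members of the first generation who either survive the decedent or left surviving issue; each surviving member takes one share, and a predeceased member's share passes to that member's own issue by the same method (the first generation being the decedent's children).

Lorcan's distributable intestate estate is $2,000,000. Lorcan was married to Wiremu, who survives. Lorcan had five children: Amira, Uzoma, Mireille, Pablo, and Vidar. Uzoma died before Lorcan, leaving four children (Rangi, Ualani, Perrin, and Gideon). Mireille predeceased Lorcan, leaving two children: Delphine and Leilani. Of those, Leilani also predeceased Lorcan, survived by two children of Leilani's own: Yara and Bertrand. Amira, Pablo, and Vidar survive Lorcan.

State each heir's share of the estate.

Wiremu: $500,000; Amira: $300,000; Rangi: $75,000; Ualani: $75,000; Perrin: $75,000; Gideon: $75,000; Delphine: $150,000; Yara: $75,000; Bertrand: $75,000; Pablo: $300,000; Vidar: $300,000

Wiremu takes one-quarter of $2,000,000 = $500,000. The remaining $1,500,000 passes to the descendants.
The descendants' portion ($1,500,000) is divided into 5 shares of $300,000: Amira, Pablo, and Vidar each take $300,000; Uzoma's $300,000 share passes to Uzoma's issue; Mireille's $300,000 share passes to Mireille's issue.
Uzoma's share ($300,000) is divided into 4 shares of $75,000: Rangi, Ualani, Perrin, and Gideon each take $75,000.
Mireille's share ($300,000) is divided into 2 shares of $150,000: Delphine takes $150,000; Leilani's $150,000 share passes to Leilani's issue.
Leilani's share ($150,000) is divided into 2 shares of $75,000: Yara and Bertrand each take $75,000.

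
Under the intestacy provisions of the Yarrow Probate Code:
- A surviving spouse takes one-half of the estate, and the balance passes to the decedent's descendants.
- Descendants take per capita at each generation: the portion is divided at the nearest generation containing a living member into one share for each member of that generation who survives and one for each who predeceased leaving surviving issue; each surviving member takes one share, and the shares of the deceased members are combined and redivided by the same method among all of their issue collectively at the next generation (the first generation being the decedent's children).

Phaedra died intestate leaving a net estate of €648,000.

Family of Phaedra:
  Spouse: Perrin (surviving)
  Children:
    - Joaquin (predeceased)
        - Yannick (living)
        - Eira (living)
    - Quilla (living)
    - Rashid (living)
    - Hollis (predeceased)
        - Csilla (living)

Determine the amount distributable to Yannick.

Yannick receives €54,000.

Perrin takes one-half of €648,000 = €324,000. The remaining €324,000 passes to the descendants.
The descendants' portion (€324,000) is divided at the children's generation into 4 shares of €81,000. Quilla and Rashid each take €81,000. The 2 shares of the deceased (Joaquin and Hollis) are combined into a pool of €162,000.
That pool (€162,000) is divided at the grandchildren's generation equally among Yannick, Eira, and Csilla: €54,000 each.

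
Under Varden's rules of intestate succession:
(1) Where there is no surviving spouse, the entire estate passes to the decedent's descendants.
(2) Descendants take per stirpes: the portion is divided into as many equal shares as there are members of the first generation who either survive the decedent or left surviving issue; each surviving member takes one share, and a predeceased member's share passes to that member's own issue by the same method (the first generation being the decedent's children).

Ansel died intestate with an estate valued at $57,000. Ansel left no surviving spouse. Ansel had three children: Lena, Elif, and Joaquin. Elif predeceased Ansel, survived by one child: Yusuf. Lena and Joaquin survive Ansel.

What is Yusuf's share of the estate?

Yusuf receives $19,000.

The entire $57,000 passes to the descendants.
That amount ($57,000) is divided into 3 shares of $19,000: Lena and Joaquin each take $19,000; Elif's $19,000 share passes to Elif's issue.
Elif's share ($19,000) passes entirely to Yusuf.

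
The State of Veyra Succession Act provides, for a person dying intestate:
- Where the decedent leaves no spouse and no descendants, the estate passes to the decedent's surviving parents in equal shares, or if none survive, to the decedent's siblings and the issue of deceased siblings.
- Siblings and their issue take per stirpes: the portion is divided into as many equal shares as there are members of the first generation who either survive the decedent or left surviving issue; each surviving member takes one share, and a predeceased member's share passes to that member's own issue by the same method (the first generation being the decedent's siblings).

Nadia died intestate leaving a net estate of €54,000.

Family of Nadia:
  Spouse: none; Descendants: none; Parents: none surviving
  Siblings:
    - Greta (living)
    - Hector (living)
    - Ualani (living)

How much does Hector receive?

The entire €54,000 passes to the siblings and their issue.
That amount (€54,000) is divided into 3 shares of €18,000: Greta, Hector, and Ualani each take €18,000.

Hector receives €18,000.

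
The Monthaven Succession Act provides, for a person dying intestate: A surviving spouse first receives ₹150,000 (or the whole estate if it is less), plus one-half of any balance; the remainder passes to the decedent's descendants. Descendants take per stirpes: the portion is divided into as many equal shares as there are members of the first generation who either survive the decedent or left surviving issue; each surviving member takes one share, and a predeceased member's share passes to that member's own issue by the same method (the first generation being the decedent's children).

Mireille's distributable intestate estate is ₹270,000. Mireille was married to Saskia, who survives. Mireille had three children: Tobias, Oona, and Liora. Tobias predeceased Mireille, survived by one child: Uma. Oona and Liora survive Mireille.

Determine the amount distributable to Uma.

Saskia first takes ₹150,000, leaving a balance of ₹120,000. Saskia then takes one-half of the balance (₹60,000), for a total of ₹210,000. The remaining ₹60,000 passes to the descendants.
The descendants' portion (₹60,000) is divided into 3 shares of ₹20,000: Oona and Liora each take ₹20,000; Tobias's ₹20,000 share passes to Tobias's issue.
Tobias's share (₹20,000) passes entirely to Uma.

Uma receives ₹20,000.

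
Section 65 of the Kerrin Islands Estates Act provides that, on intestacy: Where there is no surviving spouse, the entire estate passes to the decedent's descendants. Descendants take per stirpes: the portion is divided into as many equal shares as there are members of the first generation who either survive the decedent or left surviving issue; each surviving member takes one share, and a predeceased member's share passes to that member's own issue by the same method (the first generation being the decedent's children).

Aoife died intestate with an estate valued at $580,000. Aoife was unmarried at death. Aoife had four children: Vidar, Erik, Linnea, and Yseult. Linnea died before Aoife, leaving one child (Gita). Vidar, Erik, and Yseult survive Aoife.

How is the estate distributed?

Vidar: $145,000; Erik: $145,000; Gita: $145,000; Yseult: $145,000

The entire $580,000 passes to the descendants.
That amount ($580,000) is divided into 4 shares of $145,000: Vidar, Erik, and Yseult each take $145,000; Linnea's $145,000 share passes to Linnea's issue.
Linnea's share ($145,000) passes entirely to Gita.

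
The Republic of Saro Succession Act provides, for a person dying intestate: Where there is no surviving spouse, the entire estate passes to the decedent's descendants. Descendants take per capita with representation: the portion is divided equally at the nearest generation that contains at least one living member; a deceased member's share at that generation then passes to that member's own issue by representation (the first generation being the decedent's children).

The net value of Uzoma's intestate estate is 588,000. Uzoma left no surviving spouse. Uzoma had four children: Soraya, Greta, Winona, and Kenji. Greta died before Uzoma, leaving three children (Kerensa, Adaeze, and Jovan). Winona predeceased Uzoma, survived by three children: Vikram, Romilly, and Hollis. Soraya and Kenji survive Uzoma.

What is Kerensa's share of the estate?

The entire 588,000 passes to the descendants.
That amount (588,000) is divided into 4 shares of 147,000: Soraya and Kenji each take 147,000; Greta's 147,000 share passes to Greta's issue; Winona's 147,000 share passes to Winona's issue.
Greta's share (147,000) is divided into 3 shares of 49,000: Kerensa, Adaeze, and Jovan each take 49,000.
Winona's share (147,000) is divided into 3 shares of 49,000: Vikram, Romilly, and Hollis each take 49,000.

Kerensa receives 49,000.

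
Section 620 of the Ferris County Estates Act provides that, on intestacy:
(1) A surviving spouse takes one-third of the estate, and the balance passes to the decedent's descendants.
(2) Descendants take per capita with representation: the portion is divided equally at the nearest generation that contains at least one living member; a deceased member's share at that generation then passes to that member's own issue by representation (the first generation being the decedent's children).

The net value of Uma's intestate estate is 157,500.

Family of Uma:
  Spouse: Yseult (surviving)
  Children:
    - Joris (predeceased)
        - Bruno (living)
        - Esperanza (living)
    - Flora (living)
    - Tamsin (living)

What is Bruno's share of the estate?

Bruno receives 17,500.

Yseult takes one-third of 157,500 = 52,500. The remaining 105,000 passes to the descendants.
The descendants' portion (105,000) is divided into 3 shares of 35,000: Flora and Tamsin each take 35,000; Joris's 35,000 share passes to Joris's issue.
Joris's share (35,000) is divided into 2 shares of 17,500: Bruno and Esperanza each take 17,500.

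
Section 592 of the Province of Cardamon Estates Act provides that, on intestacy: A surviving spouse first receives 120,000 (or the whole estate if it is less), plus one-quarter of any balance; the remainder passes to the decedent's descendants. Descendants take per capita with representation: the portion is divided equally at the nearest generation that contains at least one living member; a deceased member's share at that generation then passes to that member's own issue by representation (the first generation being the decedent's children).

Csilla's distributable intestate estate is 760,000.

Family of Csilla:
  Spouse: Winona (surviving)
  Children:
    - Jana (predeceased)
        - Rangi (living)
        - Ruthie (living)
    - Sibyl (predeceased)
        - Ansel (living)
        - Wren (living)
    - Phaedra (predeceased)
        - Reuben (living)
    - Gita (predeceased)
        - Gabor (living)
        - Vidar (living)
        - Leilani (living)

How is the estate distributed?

Winona first takes 120,000, leaving a balance of 640,000. Winona then takes one-quarter of the balance (160,000), for a total of 280,000. The remaining 480,000 passes to the descendants.
No child survives, so the initial division is made at the grandchildren's generation.
The descendants' portion (480,000) is divided into 8 shares of 60,000: Rangi, Ruthie, Ansel, Wren, Reuben, Gabor, Vidar, and Leilani each take 60,000.

Winona: 280,000; Rangi: 60,000; Ruthie: 60,000; Ansel: 60,000; Wren: 60,000; Reuben: 60,000; Gabor: 60,000; Vidar: 60,000; Leilani: 60,000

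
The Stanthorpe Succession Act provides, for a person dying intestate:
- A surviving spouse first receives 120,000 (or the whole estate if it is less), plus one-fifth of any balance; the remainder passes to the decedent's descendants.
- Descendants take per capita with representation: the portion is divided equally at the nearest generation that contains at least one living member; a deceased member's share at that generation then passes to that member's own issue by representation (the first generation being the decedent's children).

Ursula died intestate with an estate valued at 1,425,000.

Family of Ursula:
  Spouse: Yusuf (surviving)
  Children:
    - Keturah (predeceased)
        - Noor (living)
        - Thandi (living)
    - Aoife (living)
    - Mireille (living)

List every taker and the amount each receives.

Yusuf: 381,000; Noor: 174,000; Thandi: 174,000; Aoife: 348,000; Mireille: 348,000

Yusuf first takes 120,000, leaving a balance of 1,305,000. Yusuf then takes one-fifth of the balance (261,000), for a total of 381,000. The remaining 1,044,000 passes to the descendants.
The descendants' portion (1,044,000) is divided into 3 shares of 348,000: Aoife and Mireille each take 348,000; Keturah's 348,000 share passes to Keturah's issue.
Keturah's share (348,000) is divided into 2 shares of 174,000: Noor and Thandi each take 174,000.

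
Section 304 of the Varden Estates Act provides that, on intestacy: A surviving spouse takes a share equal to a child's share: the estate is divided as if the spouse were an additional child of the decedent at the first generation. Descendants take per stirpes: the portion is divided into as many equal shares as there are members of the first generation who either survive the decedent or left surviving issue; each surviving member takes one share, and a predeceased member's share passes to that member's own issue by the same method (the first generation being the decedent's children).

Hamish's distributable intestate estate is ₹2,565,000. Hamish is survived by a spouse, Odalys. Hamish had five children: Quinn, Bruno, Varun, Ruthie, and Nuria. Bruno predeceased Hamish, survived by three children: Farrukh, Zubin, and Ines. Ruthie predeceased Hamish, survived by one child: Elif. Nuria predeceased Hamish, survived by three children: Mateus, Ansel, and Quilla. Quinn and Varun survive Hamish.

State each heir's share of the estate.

Odalys: ₹427,500; Quinn: ₹427,500; Farrukh: ₹142,500; Zubin: ₹142,500; Ines: ₹142,500; Varun: ₹427,500; Elif: ₹427,500; Mateus: ₹142,500; Ansel: ₹142,500; Quilla: ₹142,500

The spouse counts as an additional share at the children's level, so there are 6 primary shares of ₹427,500. Odalys takes one such share (₹427,500).
The children's combined portion (₹2,137,500) is divided into 5 shares of ₹427,500: Quinn and Varun each take ₹427,500; Bruno's ₹427,500 share passes to Bruno's issue; Ruthie's ₹427,500 share passes to Ruthie's issue; Nuria's ₹427,500 share passes to Nuria's issue.
Bruno's share (₹427,500) is divided into 3 shares of ₹142,500: Farrukh, Zubin, and Ines each take ₹142,500.
Ruthie's share (₹427,500) passes entirely to Elif.
Nuria's share (₹427,500) is divided into 3 shares of ₹142,500: Mateus, Ansel, and Quilla each take ₹142,500.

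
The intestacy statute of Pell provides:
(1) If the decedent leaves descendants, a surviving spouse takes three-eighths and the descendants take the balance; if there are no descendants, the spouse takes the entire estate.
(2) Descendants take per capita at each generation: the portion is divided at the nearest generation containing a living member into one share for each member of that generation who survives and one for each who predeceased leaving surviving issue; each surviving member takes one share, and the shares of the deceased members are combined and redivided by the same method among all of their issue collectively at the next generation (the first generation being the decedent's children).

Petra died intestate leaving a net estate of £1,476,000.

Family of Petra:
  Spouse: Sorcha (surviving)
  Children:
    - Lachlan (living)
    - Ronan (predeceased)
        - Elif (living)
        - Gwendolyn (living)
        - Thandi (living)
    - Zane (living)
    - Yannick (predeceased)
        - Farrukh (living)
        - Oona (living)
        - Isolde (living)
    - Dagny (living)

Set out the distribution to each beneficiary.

Sorcha: £553,500; Lachlan: £184,500; Elif: £61,500; Gwendolyn: £61,500; Thandi: £61,500; Zane: £184,500; Farrukh: £61,500; Oona: £61,500; Isolde: £61,500; Dagny: £184,500

Sorcha takes three-eighths of £1,476,000 = £553,500. The remaining £922,500 passes to the descendants.
The descendants' portion (£922,500) is divided at the children's generation into 5 shares of £184,500. Lachlan, Zane, and Dagny each take £184,500. The 2 shares of the deceased (Ronan and Yannick) are combined into a pool of £369,000.
That pool (£369,000) is divided at the grandchildren's generation equally among Elif, Gwendolyn, Thandi, Farrukh, Oona, and Isolde: £61,500 each.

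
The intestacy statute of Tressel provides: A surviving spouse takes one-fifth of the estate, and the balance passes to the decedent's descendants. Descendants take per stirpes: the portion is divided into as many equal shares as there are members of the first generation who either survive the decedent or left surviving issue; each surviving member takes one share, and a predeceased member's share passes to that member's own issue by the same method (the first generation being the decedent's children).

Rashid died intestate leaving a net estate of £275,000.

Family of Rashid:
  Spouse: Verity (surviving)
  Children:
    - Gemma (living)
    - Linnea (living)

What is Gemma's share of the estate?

Gemma receives £110,000.

Verity takes one-fifth of £275,000 = £55,000. The remaining £220,000 passes to the descendants.
The descendants' portion (£220,000) is divided into 2 shares of £110,000: Gemma and Linnea each take £110,000.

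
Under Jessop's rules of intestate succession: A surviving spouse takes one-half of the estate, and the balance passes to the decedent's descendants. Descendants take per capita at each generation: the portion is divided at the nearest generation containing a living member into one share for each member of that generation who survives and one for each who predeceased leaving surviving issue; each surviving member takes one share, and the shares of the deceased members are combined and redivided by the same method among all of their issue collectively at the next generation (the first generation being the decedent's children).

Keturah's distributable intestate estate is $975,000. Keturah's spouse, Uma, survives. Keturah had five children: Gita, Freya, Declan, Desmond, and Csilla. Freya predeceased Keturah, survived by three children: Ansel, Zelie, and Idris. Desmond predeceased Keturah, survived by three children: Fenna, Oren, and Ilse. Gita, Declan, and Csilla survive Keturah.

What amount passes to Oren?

Oren receives $32,500.

Uma takes one-half of $975,000 = $487,500. The remaining $487,500 passes to the descendants.
The descendants' portion ($487,500) is divided at the children's generation into 5 shares of $97,500. Gita, Declan, and Csilla each take $97,500. The 2 shares of the deceased (Freya and Desmond) are combined into a pool of $195,000.
That pool ($195,000) is divided at the grandchildren's generation equally among Ansel, Zelie, Idris, Fenna, Oren, and Ilse: $32,500 each.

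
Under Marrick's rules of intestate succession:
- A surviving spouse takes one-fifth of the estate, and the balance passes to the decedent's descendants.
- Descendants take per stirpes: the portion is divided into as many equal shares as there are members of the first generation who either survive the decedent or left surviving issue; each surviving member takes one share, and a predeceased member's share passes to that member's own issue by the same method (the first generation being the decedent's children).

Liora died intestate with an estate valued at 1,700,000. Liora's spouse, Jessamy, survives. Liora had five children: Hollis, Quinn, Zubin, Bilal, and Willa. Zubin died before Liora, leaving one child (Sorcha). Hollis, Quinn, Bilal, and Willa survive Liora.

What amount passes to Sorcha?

Jessamy takes one-fifth of 1,700,000 = 340,000. The remaining 1,360,000 passes to the descendants.
The descendants' portion (1,360,000) is divided into 5 shares of 272,000: Hollis, Quinn, Bilal, and Willa each take 272,000; Zubin's 272,000 share passes to Zubin's issue.
Zubin's share (272,000) passes entirely to Sorcha.

Sorcha receives 272,000.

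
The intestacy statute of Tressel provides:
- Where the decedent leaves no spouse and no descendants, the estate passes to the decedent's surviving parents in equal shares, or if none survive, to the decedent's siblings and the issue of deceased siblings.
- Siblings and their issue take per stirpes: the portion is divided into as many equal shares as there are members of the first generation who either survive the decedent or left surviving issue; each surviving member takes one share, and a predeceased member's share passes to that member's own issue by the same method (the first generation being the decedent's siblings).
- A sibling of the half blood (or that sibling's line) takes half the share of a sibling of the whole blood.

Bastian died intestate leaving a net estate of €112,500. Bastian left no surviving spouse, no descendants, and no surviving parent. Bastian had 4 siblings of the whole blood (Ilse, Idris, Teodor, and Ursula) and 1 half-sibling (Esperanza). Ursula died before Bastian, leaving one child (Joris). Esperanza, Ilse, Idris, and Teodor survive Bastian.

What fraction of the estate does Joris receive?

Joris receives 2/9 of the estate.

The entire €112,500 passes to the siblings and their issue.
Counting each half-blood sibling's line as half a unit, there are 9/2 units in €112,500, so one unit is €25,000. Whole-blood lines (Ilse, Idris, Teodor, and Ursula) take €25,000 each; half-blood lines (Esperanza) take €12,500 each.
Ursula's share (€25,000) passes entirely to Joris.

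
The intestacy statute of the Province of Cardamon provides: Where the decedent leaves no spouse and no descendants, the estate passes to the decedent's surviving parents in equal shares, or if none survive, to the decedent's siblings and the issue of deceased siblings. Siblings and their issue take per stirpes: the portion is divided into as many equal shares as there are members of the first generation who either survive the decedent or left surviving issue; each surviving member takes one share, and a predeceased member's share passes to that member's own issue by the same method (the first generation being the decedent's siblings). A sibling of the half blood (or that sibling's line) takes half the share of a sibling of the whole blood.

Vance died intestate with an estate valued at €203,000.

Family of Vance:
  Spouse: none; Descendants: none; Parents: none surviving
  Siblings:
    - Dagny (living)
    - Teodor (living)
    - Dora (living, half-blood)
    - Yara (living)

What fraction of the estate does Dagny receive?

Dagny receives 2/7 of the estate.

The entire €203,000 passes to the siblings and their issue.
Counting each half-blood sibling's line as half a unit, there are 7/2 units in €203,000, so one unit is €58,000. Whole-blood lines (Dagny, Teodor, and Yara) take €58,000 each; half-blood lines (Dora) take €29,000 each.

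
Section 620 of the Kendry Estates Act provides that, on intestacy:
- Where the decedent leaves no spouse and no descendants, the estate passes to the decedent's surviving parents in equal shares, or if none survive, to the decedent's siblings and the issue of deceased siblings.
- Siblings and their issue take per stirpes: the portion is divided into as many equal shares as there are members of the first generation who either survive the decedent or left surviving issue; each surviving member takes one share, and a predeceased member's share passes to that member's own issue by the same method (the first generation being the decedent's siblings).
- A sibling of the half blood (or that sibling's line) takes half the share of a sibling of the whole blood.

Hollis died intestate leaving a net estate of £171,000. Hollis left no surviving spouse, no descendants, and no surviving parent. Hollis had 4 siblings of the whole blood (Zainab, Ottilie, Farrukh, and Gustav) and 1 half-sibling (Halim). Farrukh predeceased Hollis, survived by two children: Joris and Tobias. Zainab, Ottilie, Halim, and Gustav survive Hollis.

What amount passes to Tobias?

The entire £171,000 passes to the siblings and their issue.
Counting each half-blood sibling's line as half a unit, there are 9/2 units in £171,000, so one unit is £38,000. Whole-blood lines (Zainab, Ottilie, Farrukh, and Gustav) take £38,000 each; half-blood lines (Halim) take £19,000 each.
Farrukh's share (£38,000) is divided into 2 shares of £19,000: Joris and Tobias each take £19,000.

Tobias receives £19,000.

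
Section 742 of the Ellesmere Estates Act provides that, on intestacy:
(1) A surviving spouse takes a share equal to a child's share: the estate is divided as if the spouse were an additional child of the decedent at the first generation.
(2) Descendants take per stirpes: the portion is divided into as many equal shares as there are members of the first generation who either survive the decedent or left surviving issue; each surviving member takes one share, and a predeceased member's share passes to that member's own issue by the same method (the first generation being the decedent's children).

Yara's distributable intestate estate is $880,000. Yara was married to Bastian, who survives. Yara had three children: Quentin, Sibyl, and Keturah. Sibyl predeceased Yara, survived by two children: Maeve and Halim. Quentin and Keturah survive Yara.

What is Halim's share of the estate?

The spouse counts as an additional share at the children's level, so there are 4 primary shares of $220,000. Bastian takes one such share ($220,000).
The children's combined portion ($660,000) is divided into 3 shares of $220,000: Quentin and Keturah each take $220,000; Sibyl's $220,000 share passes to Sibyl's issue.
Sibyl's share ($220,000) is divided into 2 shares of $110,000: Maeve and Halim each take $110,000.

Halim receives $110,000.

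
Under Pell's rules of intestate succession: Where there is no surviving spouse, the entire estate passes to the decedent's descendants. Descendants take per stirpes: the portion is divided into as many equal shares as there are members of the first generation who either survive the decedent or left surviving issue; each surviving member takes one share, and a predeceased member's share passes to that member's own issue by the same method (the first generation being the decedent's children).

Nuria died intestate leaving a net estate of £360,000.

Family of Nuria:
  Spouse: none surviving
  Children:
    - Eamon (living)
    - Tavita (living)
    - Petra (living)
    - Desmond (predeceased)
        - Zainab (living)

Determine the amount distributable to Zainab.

Zainab receives £90,000.

The entire £360,000 passes to the descendants.
That amount (£360,000) is divided into 4 shares of £90,000: Eamon, Tavita, and Petra each take £90,000; Desmond's £90,000 share passes to Desmond's issue.
Desmond's share (£90,000) passes entirely to Zainab.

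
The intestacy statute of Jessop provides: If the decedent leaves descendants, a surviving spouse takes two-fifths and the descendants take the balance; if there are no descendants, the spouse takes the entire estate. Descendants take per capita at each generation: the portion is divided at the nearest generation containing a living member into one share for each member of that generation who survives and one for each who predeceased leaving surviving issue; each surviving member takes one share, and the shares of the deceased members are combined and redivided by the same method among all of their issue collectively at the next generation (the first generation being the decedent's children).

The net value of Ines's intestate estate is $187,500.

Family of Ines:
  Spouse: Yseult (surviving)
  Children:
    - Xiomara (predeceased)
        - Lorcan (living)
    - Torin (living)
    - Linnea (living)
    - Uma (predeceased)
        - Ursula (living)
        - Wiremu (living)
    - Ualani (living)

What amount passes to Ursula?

Yseult takes two-fifths of $187,500 = $75,000. The remaining $112,500 passes to the descendants.
The descendants' portion ($112,500) is divided at the children's generation into 5 shares of $22,500. Torin, Linnea, and Ualani each take $22,500. The 2 shares of the deceased (Xiomara and Uma) are combined into a pool of $45,000.
That pool ($45,000) is divided at the grandchildren's generation equally among Lorcan, Ursula, and Wiremu: $15,000 each.

Ursula receives $15,000.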